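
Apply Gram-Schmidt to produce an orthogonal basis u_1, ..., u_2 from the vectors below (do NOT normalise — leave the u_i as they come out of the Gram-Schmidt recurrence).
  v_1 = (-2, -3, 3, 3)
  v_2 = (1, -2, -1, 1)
Orthogonal basis:
  u_1 = (-2, -3, 3, 3)
  u_2 = (39/31, -50/31, -43/31, 19/31)

Apply the Gram-Schmidt recurrence
  u_1 = v_1
  u_i = v_i − Σ_{j<i} ((v_i · u_j) / (u_j · u_j)) · u_j.

Step by step this gives:
  u_1 = (-2, -3, 3, 3)
  u_2 = (39/31, -50/31, -43/31, 19/31)

Orthogonality check:
  u_2 · u_1 = 0 (should be 0)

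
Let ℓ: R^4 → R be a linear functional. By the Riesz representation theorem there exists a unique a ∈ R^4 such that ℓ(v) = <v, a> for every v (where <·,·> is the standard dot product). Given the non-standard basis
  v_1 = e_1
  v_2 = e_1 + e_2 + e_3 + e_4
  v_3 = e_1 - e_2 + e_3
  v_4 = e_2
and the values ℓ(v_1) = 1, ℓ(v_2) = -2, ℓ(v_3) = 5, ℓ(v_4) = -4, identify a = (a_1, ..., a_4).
a = (1, -4, 0, 1)

Write a = (a_1, ..., a_4) in the standard basis. For each basis vector v_i, ℓ(v_i) = <v_i, a> is a linear equation in the a_j's. Collect the n equations into a matrix system V a = ℓ, where row i of V is v_i (expressed in the standard basis). Since V is invertible (lower-triangular with 1s on the diagonal, up to permutation), solve by back-substitution:
  V =
[[1, 0, 0, 0],
 [1, 1, 1, 1],
 [1, -1, 1, 0],
 [0, 1, 0, 0]]
  V a = (1, -2, 5, -4)
Solving gives a = (1, -4, 0, 1).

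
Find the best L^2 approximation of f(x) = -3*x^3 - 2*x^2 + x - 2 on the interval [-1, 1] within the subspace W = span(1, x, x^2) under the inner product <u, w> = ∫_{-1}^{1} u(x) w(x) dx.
g(x) = -2*x^2 - 4*x/5 - 2

The best approximation g ∈ W is the orthogonal projection of f onto W. Writing g = a_0 + a_1 x + a_2 x^2, the coefficients solve the normal equations G · a = b where
  G_{ij} = <φ_i, φ_j> and b_i = <f, φ_i>, with φ_0 = 1, φ_1 = x, φ_2 = x^2.
G =
  [2, 0, 2/3]
  [0, 2/3, 0]
  [2/3, 0, 2/5],
b = (-16/3, -8/15, -32/15).
Solving gives a_0 = -2, a_1 = -4/5, a_2 = -2, so
  g(x) = -2*x^2 - 4*x/5 - 2.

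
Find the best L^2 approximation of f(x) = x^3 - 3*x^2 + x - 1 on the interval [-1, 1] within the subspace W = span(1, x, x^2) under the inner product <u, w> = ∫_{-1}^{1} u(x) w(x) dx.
g(x) = -3*x^2 + 8*x/5 - 1

The best approximation g ∈ W is the orthogonal projection of f onto W. Writing g = a_0 + a_1 x + a_2 x^2, the coefficients solve the normal equations G · a = b where
  G_{ij} = <φ_i, φ_j> and b_i = <f, φ_i>, with φ_0 = 1, φ_1 = x, φ_2 = x^2.
G =
  [2, 0, 2/3]
  [0, 2/3, 0]
  [2/3, 0, 2/5],
b = (-4, 16/15, -28/15).
Solving gives a_0 = -1, a_1 = 8/5, a_2 = -3, so
  g(x) = -3*x^2 + 8*x/5 - 1.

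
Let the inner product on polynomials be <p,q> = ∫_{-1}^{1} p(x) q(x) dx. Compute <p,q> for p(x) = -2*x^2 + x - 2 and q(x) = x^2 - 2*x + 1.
<p,q> = -44/5

Expand the product: p(x)·q(x) = -2*x^4 + 5*x^3 - 6*x^2 + 5*x - 2.
∫_{-1}^{1} of each monomial x^k gives [2/(k+1) if k even, 0 if k odd]. Integrating term-by-term (or equivalently evaluating the antiderivative F(x) = -2*x^5/5 + 5*x^4/4 - 2*x^3 + 5*x^2/2 - 2*x at the endpoints):
  F(1) − F(−1) = -13/20 − (163/20) = -44/5.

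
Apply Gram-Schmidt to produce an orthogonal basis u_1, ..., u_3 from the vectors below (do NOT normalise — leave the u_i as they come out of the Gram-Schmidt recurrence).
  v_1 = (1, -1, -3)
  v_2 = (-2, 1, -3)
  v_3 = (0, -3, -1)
Orthogonal basis:
  u_1 = (1, -1, -3)
  u_2 = (-28/11, 17/11, -15/11)
  u_3 = (-78/59, -117/59, 13/59)

Apply the Gram-Schmidt recurrence
  u_1 = v_1
  u_i = v_i − Σ_{j<i} ((v_i · u_j) / (u_j · u_j)) · u_j.

Step by step this gives:
  u_1 = (1, -1, -3)
  u_2 = (-28/11, 17/11, -15/11)
  u_3 = (-78/59, -117/59, 13/59)

Orthogonality check:
  u_2 · u_1 = 0 (should be 0)
  u_3 · u_1 = 0 (should be 0)
  u_3 · u_2 = 0 (should be 0)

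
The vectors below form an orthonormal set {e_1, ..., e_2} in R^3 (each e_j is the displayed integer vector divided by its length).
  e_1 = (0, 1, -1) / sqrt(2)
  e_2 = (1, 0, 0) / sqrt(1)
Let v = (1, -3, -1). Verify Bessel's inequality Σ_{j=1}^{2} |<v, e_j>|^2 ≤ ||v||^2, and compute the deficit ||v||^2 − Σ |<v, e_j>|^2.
Σ |<v, e_j>|^2 = 3; ||v||^2 = 11; deficit = 8

Write each e_j = u_j / sqrt(<u_j, u_j>) where u_j is the displayed integer vector. Then <v, e_j> = <v, u_j> / sqrt(<u_j, u_j>), so |<v, e_j>|^2 = <v, u_j>^2 / <u_j, u_j>.
Coefficients: <v, e_1> = -2/sqrt(2), <v, e_2> = 1/sqrt(1).
Square and sum: Σ |<v, e_j>|^2 = 3.
Compute ||v||^2 = v·v = 11.
Deficit = 11 − 3 = 8 ≥ 0, confirming Bessel's inequality. (The deficit equals ||v − Σ <v,e_j> e_j||^2, the squared distance from v to span{e_j}.)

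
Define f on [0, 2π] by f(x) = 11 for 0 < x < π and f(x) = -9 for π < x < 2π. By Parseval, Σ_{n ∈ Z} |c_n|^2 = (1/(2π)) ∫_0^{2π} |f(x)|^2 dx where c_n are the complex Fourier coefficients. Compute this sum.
Σ |c_n|^2 = 101

Parseval equates the L^2 energy of f (normalised by 1/(2π)) with the ℓ^2 sum of its Fourier coefficients: (1/(2π)) ∫_0^{2π} |f|^2 = Σ |c_n|^2.
Compute the left side: (1/(2π)) [∫_0^π 11^2 dx + ∫_π^{2π} (-9)^2 dx] = (1/(2π)) · (121π + 81π) = (121 + 81)/2 = 101.
So Σ_{n ∈ Z} |c_n|^2 = 101.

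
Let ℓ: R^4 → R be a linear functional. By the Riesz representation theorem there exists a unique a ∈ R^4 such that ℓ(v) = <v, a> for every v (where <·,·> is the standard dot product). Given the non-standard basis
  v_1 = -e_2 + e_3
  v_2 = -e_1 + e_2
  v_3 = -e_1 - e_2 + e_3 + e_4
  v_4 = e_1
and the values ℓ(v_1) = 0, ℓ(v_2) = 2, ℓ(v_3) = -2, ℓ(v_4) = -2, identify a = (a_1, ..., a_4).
a = (-2, 0, 0, -4)

Write a = (a_1, ..., a_4) in the standard basis. For each basis vector v_i, ℓ(v_i) = <v_i, a> is a linear equation in the a_j's. Collect the n equations into a matrix system V a = ℓ, where row i of V is v_i (expressed in the standard basis). Since V is invertible (lower-triangular with 1s on the diagonal, up to permutation), solve by back-substitution:
  V =
[[0, -1, 1, 0],
 [-1, 1, 0, 0],
 [-1, -1, 1, 1],
 [1, 0, 0, 0]]
  V a = (0, 2, -2, -2)
Solving gives a = (-2, 0, 0, -4).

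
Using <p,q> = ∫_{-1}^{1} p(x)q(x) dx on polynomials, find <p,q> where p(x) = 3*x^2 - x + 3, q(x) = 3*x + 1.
<p,q> = 6

Expand the product: p(x)·q(x) = 9*x^3 + 8*x + 3.
∫_{-1}^{1} of each monomial x^k gives [2/(k+1) if k even, 0 if k odd]. Integrating term-by-term (or equivalently evaluating the antiderivative F(x) = 9*x^4/4 + 4*x^2 + 3*x at the endpoints):
  F(1) − F(−1) = 37/4 − (13/4) = 6.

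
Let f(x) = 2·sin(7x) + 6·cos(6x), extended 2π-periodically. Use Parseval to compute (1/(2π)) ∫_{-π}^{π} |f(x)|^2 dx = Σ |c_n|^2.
Σ |c_n|^2 = 20

Expand |f|^2 and use orthogonality of {sin(nx), cos(mx)} on [-π, π]:
  ∫_{-π}^{π} sin(nx)^2 dx = π, ∫ cos(mx)^2 dx = π, and cross terms integrate to 0.
So ∫_{-π}^{π} f(x)^2 dx = 2^2 · π + 6^2 · π = (4 + 36)π.
Divide by 2π: (4 + 36)/2 = 20.
By Parseval, this equals Σ |c_n|^2.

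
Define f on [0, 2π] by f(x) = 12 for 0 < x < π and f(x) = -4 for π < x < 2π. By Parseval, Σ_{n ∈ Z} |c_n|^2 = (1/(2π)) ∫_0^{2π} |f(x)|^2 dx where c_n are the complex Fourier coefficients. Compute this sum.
Σ |c_n|^2 = 80

Parseval equates the L^2 energy of f (normalised by 1/(2π)) with the ℓ^2 sum of its Fourier coefficients: (1/(2π)) ∫_0^{2π} |f|^2 = Σ |c_n|^2.
Compute the left side: (1/(2π)) [∫_0^π 12^2 dx + ∫_π^{2π} (-4)^2 dx] = (1/(2π)) · (144π + 16π) = (144 + 16)/2 = 80.
So Σ_{n ∈ Z} |c_n|^2 = 80.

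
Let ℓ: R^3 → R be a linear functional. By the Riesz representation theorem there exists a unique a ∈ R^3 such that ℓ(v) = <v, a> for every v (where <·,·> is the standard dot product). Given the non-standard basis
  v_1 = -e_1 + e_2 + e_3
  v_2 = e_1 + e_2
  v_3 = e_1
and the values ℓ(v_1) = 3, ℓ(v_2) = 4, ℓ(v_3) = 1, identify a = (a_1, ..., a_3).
a = (1, 3, 1)

Write a = (a_1, ..., a_3) in the standard basis. For each basis vector v_i, ℓ(v_i) = <v_i, a> is a linear equation in the a_j's. Collect the n equations into a matrix system V a = ℓ, where row i of V is v_i (expressed in the standard basis). Since V is invertible (lower-triangular with 1s on the diagonal, up to permutation), solve by back-substitution:
  V =
[[-1, 1, 1],
 [1, 1, 0],
 [1, 0, 0]]
  V a = (3, 4, 1)
Solving gives a = (1, 3, 1).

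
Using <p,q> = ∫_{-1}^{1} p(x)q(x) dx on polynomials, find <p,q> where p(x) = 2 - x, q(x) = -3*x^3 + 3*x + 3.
<p,q> = 56/5

Expand the product: p(x)·q(x) = 3*x^4 - 6*x^3 - 3*x^2 + 3*x + 6.
∫_{-1}^{1} of each monomial x^k gives [2/(k+1) if k even, 0 if k odd]. Integrating term-by-term (or equivalently evaluating the antiderivative F(x) = 3*x^5/5 - 3*x^4/2 - x^3 + 3*x^2/2 + 6*x at the endpoints):
  F(1) − F(−1) = 28/5 − (-28/5) = 56/5.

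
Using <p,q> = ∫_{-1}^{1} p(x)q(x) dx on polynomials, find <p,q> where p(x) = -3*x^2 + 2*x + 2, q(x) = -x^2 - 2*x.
<p,q> = -14/5

Expand the product: p(x)·q(x) = 3*x^4 + 4*x^3 - 6*x^2 - 4*x.
∫_{-1}^{1} of each monomial x^k gives [2/(k+1) if k even, 0 if k odd]. Integrating term-by-term (or equivalently evaluating the antiderivative F(x) = 3*x^5/5 + x^4 - 2*x^3 - 2*x^2 at the endpoints):
  F(1) − F(−1) = -12/5 − (2/5) = -14/5.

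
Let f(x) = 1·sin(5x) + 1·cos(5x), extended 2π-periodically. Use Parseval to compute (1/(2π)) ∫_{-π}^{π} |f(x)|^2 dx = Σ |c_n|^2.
Σ |c_n|^2 = 1

Expand |f|^2 and use orthogonality of {sin(nx), cos(mx)} on [-π, π]:
  ∫_{-π}^{π} sin(nx)^2 dx = π, ∫ cos(mx)^2 dx = π, and cross terms integrate to 0.
So ∫_{-π}^{π} f(x)^2 dx = 1^2 · π + 1^2 · π = (1 + 1)π.
Divide by 2π: (1 + 1)/2 = 1.
By Parseval, this equals Σ |c_n|^2.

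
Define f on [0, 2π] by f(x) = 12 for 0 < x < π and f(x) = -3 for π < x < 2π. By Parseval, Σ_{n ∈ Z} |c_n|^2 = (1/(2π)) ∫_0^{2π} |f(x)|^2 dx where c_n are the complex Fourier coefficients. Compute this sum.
Σ |c_n|^2 = 153/2

Parseval equates the L^2 energy of f (normalised by 1/(2π)) with the ℓ^2 sum of its Fourier coefficients: (1/(2π)) ∫_0^{2π} |f|^2 = Σ |c_n|^2.
Compute the left side: (1/(2π)) [∫_0^π 12^2 dx + ∫_π^{2π} (-3)^2 dx] = (1/(2π)) · (144π + 9π) = (144 + 9)/2 = 153/2.
So Σ_{n ∈ Z} |c_n|^2 = 153/2.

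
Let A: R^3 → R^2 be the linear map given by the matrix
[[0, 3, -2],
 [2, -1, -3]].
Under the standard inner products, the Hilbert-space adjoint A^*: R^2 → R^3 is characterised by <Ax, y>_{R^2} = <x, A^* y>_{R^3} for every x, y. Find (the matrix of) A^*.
A^* = A^T =
[[0, 2],
 [3, -1],
 [-2, -3]]

For real matrices with standard dot products, the defining identity <Ax, y> = <x, A^* y> gives (Ax)^T y = x^T (A^*) y, i.e. x^T A^T y = x^T (A^*) y. Since this holds for all x, y, we must have A^* = A^T. Therefore
A^* =
[[0, 2],
 [3, -1],
 [-2, -3]].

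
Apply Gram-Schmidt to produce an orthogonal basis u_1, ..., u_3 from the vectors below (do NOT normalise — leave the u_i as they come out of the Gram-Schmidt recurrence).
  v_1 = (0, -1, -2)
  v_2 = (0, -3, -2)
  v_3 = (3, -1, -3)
Orthogonal basis:
  u_1 = (0, -1, -2)
  u_2 = (0, -8/5, 4/5)
  u_3 = (3, 0, 0)

Apply the Gram-Schmidt recurrence
  u_1 = v_1
  u_i = v_i − Σ_{j<i} ((v_i · u_j) / (u_j · u_j)) · u_j.

Step by step this gives:
  u_1 = (0, -1, -2)
  u_2 = (0, -8/5, 4/5)
  u_3 = (3, 0, 0)

Orthogonality check:
  u_2 · u_1 = 0 (should be 0)
  u_3 · u_1 = 0 (should be 0)
  u_3 · u_2 = 0 (should be 0)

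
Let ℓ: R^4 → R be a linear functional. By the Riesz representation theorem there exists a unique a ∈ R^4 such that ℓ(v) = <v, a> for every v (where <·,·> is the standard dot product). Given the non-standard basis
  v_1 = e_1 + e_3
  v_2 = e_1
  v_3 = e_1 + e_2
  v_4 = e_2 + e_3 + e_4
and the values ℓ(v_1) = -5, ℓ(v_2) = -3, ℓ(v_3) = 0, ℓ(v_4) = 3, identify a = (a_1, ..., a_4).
a = (-3, 3, -2, 2)

Write a = (a_1, ..., a_4) in the standard basis. For each basis vector v_i, ℓ(v_i) = <v_i, a> is a linear equation in the a_j's. Collect the n equations into a matrix system V a = ℓ, where row i of V is v_i (expressed in the standard basis). Since V is invertible (lower-triangular with 1s on the diagonal, up to permutation), solve by back-substitution:
  V =
[[1, 0, 1, 0],
 [1, 0, 0, 0],
 [1, 1, 0, 0],
 [0, 1, 1, 1]]
  V a = (-5, -3, 0, 3)
Solving gives a = (-3, 3, -2, 2).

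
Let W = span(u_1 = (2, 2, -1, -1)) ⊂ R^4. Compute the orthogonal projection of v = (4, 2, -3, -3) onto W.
proj_W(v) = (18/5, 18/5, -9/5, -9/5)

Set up U = [u_1 | ... | u_1] ∈ R^(4×1). The projector onto W = col(U) is P = U (U^T U)^(-1) U^T.
Compute U^T U =
  [10],
and U^T v = (18).
Solve U^T U · c = U^T v for the coefficients: c = (9/5). The projection is proj_W(v) = U c.
Check: (v - proj_W(v)) · u_1 = 0  (should be 0).
Result: proj_W(v) = (18/5, 18/5, -9/5, -9/5).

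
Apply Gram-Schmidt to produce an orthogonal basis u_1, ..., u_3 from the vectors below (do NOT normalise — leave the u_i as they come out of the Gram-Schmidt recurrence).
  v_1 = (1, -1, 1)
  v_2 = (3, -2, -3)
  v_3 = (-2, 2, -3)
Orthogonal basis:
  u_1 = (1, -1, 1)
  u_2 = (7/3, -4/3, -11/3)
  u_3 = (-5/62, -3/31, -1/62)

Apply the Gram-Schmidt recurrence
  u_1 = v_1
  u_i = v_i − Σ_{j<i} ((v_i · u_j) / (u_j · u_j)) · u_j.

Step by step this gives:
  u_1 = (1, -1, 1)
  u_2 = (7/3, -4/3, -11/3)
  u_3 = (-5/62, -3/31, -1/62)

Orthogonality check:
  u_2 · u_1 = 0 (should be 0)
  u_3 · u_1 = 0 (should be 0)
  u_3 · u_2 = 0 (should be 0)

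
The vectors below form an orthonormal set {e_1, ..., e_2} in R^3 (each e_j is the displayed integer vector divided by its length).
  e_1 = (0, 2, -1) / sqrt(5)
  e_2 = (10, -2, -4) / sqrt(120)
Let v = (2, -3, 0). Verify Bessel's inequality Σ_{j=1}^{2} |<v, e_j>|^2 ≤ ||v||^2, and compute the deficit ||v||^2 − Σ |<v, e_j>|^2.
Σ |<v, e_j>|^2 = 77/6; ||v||^2 = 13; deficit = 1/6

Write each e_j = u_j / sqrt(<u_j, u_j>) where u_j is the displayed integer vector. Then <v, e_j> = <v, u_j> / sqrt(<u_j, u_j>), so |<v, e_j>|^2 = <v, u_j>^2 / <u_j, u_j>.
Coefficients: <v, e_1> = -6/sqrt(5), <v, e_2> = 26/sqrt(120).
Square and sum: Σ |<v, e_j>|^2 = 77/6.
Compute ||v||^2 = v·v = 13.
Deficit = 13 − 77/6 = 1/6 ≥ 0, confirming Bessel's inequality. (The deficit equals ||v − Σ <v,e_j> e_j||^2, the squared distance from v to span{e_j}.)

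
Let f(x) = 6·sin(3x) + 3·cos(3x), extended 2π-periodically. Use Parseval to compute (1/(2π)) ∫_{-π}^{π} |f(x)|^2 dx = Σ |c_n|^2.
Σ |c_n|^2 = 45/2

Expand |f|^2 and use orthogonality of {sin(nx), cos(mx)} on [-π, π]:
  ∫_{-π}^{π} sin(nx)^2 dx = π, ∫ cos(mx)^2 dx = π, and cross terms integrate to 0.
So ∫_{-π}^{π} f(x)^2 dx = 6^2 · π + 3^2 · π = (36 + 9)π.
Divide by 2π: (36 + 9)/2 = 45/2.
By Parseval, this equals Σ |c_n|^2.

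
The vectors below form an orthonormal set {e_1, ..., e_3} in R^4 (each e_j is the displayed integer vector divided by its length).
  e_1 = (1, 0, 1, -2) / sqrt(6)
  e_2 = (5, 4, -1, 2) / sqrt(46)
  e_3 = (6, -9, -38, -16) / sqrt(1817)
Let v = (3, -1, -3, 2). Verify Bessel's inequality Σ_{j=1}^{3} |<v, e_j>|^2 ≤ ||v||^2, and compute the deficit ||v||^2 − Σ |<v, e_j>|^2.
Σ |<v, e_j>|^2 = 3851/237; ||v||^2 = 23; deficit = 1600/237

Write each e_j = u_j / sqrt(<u_j, u_j>) where u_j is the displayed integer vector. Then <v, e_j> = <v, u_j> / sqrt(<u_j, u_j>), so |<v, e_j>|^2 = <v, u_j>^2 / <u_j, u_j>.
Coefficients: <v, e_1> = -4/sqrt(6), <v, e_2> = 18/sqrt(46), <v, e_3> = 109/sqrt(1817).
Square and sum: Σ |<v, e_j>|^2 = 3851/237.
Compute ||v||^2 = v·v = 23.
Deficit = 23 − 3851/237 = 1600/237 ≥ 0, confirming Bessel's inequality. (The deficit equals ||v − Σ <v,e_j> e_j||^2, the squared distance from v to span{e_j}.)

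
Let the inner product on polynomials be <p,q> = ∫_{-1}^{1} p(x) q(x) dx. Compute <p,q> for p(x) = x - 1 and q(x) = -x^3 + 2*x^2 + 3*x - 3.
<p,q> = 94/15

Expand the product: p(x)·q(x) = -x^4 + 3*x^3 + x^2 - 6*x + 3.
∫_{-1}^{1} of each monomial x^k gives [2/(k+1) if k even, 0 if k odd]. Integrating term-by-term (or equivalently evaluating the antiderivative F(x) = -x^5/5 + 3*x^4/4 + x^3/3 - 3*x^2 + 3*x at the endpoints):
  F(1) − F(−1) = 53/60 − (-323/60) = 94/15.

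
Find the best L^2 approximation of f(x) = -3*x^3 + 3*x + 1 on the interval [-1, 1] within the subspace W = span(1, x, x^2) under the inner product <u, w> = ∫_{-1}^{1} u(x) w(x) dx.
g(x) = 6*x/5 + 1

The best approximation g ∈ W is the orthogonal projection of f onto W. Writing g = a_0 + a_1 x + a_2 x^2, the coefficients solve the normal equations G · a = b where
  G_{ij} = <φ_i, φ_j> and b_i = <f, φ_i>, with φ_0 = 1, φ_1 = x, φ_2 = x^2.
G =
  [2, 0, 2/3]
  [0, 2/3, 0]
  [2/3, 0, 2/5],
b = (2, 4/5, 2/3).
Solving gives a_0 = 1, a_1 = 6/5, a_2 = 0, so
  g(x) = 6*x/5 + 1.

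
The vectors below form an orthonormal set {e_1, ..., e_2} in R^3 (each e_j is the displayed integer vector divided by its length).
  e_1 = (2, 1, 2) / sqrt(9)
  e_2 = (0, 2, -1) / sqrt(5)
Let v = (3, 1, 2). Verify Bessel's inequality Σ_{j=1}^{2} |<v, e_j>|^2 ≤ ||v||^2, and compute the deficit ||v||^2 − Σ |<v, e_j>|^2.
Σ |<v, e_j>|^2 = 121/9; ||v||^2 = 14; deficit = 5/9

Write each e_j = u_j / sqrt(<u_j, u_j>) where u_j is the displayed integer vector. Then <v, e_j> = <v, u_j> / sqrt(<u_j, u_j>), so |<v, e_j>|^2 = <v, u_j>^2 / <u_j, u_j>.
Coefficients: <v, e_1> = 11/sqrt(9), <v, e_2> = 0/sqrt(5).
Square and sum: Σ |<v, e_j>|^2 = 121/9.
Compute ||v||^2 = v·v = 14.
Deficit = 14 − 121/9 = 5/9 ≥ 0, confirming Bessel's inequality. (The deficit equals ||v − Σ <v,e_j> e_j||^2, the squared distance from v to span{e_j}.)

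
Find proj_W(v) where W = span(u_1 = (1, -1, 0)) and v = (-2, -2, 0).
proj_W(v) = (0, 0, 0)

Set up U = [u_1 | ... | u_1] ∈ R^(3×1). The projector onto W = col(U) is P = U (U^T U)^(-1) U^T.
Compute U^T U =
  [2],
and U^T v = (0).
Solve U^T U · c = U^T v for the coefficients: c = (0). The projection is proj_W(v) = U c.
Check: (v - proj_W(v)) · u_1 = 0  (should be 0).
Result: proj_W(v) = (0, 0, 0).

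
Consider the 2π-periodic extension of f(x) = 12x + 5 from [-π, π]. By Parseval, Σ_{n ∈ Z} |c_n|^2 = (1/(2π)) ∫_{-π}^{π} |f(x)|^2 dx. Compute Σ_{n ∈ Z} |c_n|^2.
Σ |c_n|^2 = 48π^2 + 25

Expand and integrate term by term over [-π, π]:
  ∫ (12x)^2 dx = 144·(2π^3/3); ∫ 2·12·(5)·x dx = 0 (odd integrand); ∫ 5^2 dx = 25·2π.
So (1/(2π)) ∫_{-π}^{π} (12x + 5)^2 dx = 144π^2/3 + 25 = 48π^2 + 25.
Parseval ⇒ Σ |c_n|^2 = 48π^2 + 25.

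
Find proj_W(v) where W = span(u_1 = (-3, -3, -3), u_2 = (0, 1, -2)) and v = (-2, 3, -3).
proj_W(v) = (-1/14, 12/7, -51/14)

Set up U = [u_1 | ... | u_2] ∈ R^(3×2). The projector onto W = col(U) is P = U (U^T U)^(-1) U^T.
Compute U^T U =
  [27, 3]
  [3, 5],
and U^T v = (6, 9).
Solve U^T U · c = U^T v for the coefficients: c = (1/42, 25/14). The projection is proj_W(v) = U c.
Check: (v - proj_W(v)) · u_1 = 0  (should be 0).
Check: (v - proj_W(v)) · u_2 = 0  (should be 0).
Result: proj_W(v) = (-1/14, 12/7, -51/14).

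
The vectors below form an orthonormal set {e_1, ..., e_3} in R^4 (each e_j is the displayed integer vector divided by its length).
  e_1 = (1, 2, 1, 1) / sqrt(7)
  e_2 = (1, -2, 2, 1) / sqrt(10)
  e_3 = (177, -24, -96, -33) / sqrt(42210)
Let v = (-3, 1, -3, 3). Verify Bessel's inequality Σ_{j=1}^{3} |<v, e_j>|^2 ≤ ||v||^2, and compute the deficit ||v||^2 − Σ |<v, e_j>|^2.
Σ |<v, e_j>|^2 = 651/67; ||v||^2 = 28; deficit = 1225/67

Write each e_j = u_j / sqrt(<u_j, u_j>) where u_j is the displayed integer vector. Then <v, e_j> = <v, u_j> / sqrt(<u_j, u_j>), so |<v, e_j>|^2 = <v, u_j>^2 / <u_j, u_j>.
Coefficients: <v, e_1> = -1/sqrt(7), <v, e_2> = -8/sqrt(10), <v, e_3> = -366/sqrt(42210).
Square and sum: Σ |<v, e_j>|^2 = 651/67.
Compute ||v||^2 = v·v = 28.
Deficit = 28 − 651/67 = 1225/67 ≥ 0, confirming Bessel's inequality. (The deficit equals ||v − Σ <v,e_j> e_j||^2, the squared distance from v to span{e_j}.)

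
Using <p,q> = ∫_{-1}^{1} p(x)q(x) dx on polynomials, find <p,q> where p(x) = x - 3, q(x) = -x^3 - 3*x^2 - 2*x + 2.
<p,q> = -116/15

Expand the product: p(x)·q(x) = -x^4 + 7*x^2 + 8*x - 6.
∫_{-1}^{1} of each monomial x^k gives [2/(k+1) if k even, 0 if k odd]. Integrating term-by-term (or equivalently evaluating the antiderivative F(x) = -x^5/5 + 7*x^3/3 + 4*x^2 - 6*x at the endpoints):
  F(1) − F(−1) = 2/15 − (118/15) = -116/15.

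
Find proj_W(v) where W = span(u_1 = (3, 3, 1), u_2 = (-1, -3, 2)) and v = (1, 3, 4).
proj_W(v) = (245/83, 123/83, 224/83)

Set up U = [u_1 | ... | u_2] ∈ R^(3×2). The projector onto W = col(U) is P = U (U^T U)^(-1) U^T.
Compute U^T U =
  [19, -10]
  [-10, 14],
and U^T v = (16, -2).
Solve U^T U · c = U^T v for the coefficients: c = (102/83, 61/83). The projection is proj_W(v) = U c.
Check: (v - proj_W(v)) · u_1 = 0  (should be 0).
Check: (v - proj_W(v)) · u_2 = 0  (should be 0).
Result: proj_W(v) = (245/83, 123/83, 224/83).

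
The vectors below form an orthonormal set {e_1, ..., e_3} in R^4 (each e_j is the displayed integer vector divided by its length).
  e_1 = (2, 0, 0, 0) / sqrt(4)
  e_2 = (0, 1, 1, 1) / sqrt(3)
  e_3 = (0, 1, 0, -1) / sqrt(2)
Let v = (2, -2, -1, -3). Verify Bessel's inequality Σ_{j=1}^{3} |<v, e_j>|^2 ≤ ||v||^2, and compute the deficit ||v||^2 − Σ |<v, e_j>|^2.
Σ |<v, e_j>|^2 = 33/2; ||v||^2 = 18; deficit = 3/2

Write each e_j = u_j / sqrt(<u_j, u_j>) where u_j is the displayed integer vector. Then <v, e_j> = <v, u_j> / sqrt(<u_j, u_j>), so |<v, e_j>|^2 = <v, u_j>^2 / <u_j, u_j>.
Coefficients: <v, e_1> = 4/sqrt(4), <v, e_2> = -6/sqrt(3), <v, e_3> = 1/sqrt(2).
Square and sum: Σ |<v, e_j>|^2 = 33/2.
Compute ||v||^2 = v·v = 18.
Deficit = 18 − 33/2 = 3/2 ≥ 0, confirming Bessel's inequality. (The deficit equals ||v − Σ <v,e_j> e_j||^2, the squared distance from v to span{e_j}.)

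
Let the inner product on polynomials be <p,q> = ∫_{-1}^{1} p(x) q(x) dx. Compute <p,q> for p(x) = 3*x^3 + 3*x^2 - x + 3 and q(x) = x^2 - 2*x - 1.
<p,q> = -88/15

Expand the product: p(x)·q(x) = 3*x^5 - 3*x^4 - 10*x^3 + 2*x^2 - 5*x - 3.
∫_{-1}^{1} of each monomial x^k gives [2/(k+1) if k even, 0 if k odd]. Integrating term-by-term (or equivalently evaluating the antiderivative F(x) = x^6/2 - 3*x^5/5 - 5*x^4/2 + 2*x^3/3 - 5*x^2/2 - 3*x at the endpoints):
  F(1) − F(−1) = -223/30 − (-47/30) = -88/15.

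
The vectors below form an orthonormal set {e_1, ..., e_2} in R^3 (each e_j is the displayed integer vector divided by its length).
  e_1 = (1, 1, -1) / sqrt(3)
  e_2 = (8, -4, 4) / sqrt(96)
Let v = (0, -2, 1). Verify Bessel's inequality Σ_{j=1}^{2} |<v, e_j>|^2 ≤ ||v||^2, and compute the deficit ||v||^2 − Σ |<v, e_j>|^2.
Σ |<v, e_j>|^2 = 9/2; ||v||^2 = 5; deficit = 1/2

Write each e_j = u_j / sqrt(<u_j, u_j>) where u_j is the displayed integer vector. Then <v, e_j> = <v, u_j> / sqrt(<u_j, u_j>), so |<v, e_j>|^2 = <v, u_j>^2 / <u_j, u_j>.
Coefficients: <v, e_1> = -3/sqrt(3), <v, e_2> = 12/sqrt(96).
Square and sum: Σ |<v, e_j>|^2 = 9/2.
Compute ||v||^2 = v·v = 5.
Deficit = 5 − 9/2 = 1/2 ≥ 0, confirming Bessel's inequality. (The deficit equals ||v − Σ <v,e_j> e_j||^2, the squared distance from v to span{e_j}.)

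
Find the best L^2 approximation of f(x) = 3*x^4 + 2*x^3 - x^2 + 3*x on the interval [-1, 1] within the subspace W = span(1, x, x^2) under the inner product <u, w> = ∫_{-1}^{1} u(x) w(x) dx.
g(x) = 11*x^2/7 + 21*x/5 - 9/35

The best approximation g ∈ W is the orthogonal projection of f onto W. Writing g = a_0 + a_1 x + a_2 x^2, the coefficients solve the normal equations G · a = b where
  G_{ij} = <φ_i, φ_j> and b_i = <f, φ_i>, with φ_0 = 1, φ_1 = x, φ_2 = x^2.
G =
  [2, 0, 2/3]
  [0, 2/3, 0]
  [2/3, 0, 2/5],
b = (8/15, 14/5, 16/35).
Solving gives a_0 = -9/35, a_1 = 21/5, a_2 = 11/7, so
  g(x) = 11*x^2/7 + 21*x/5 - 9/35.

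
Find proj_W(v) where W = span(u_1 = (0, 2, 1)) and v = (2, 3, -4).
proj_W(v) = (0, 4/5, 2/5)

Set up U = [u_1 | ... | u_1] ∈ R^(3×1). The projector onto W = col(U) is P = U (U^T U)^(-1) U^T.
Compute U^T U =
  [5],
and U^T v = (2).
Solve U^T U · c = U^T v for the coefficients: c = (2/5). The projection is proj_W(v) = U c.
Check: (v - proj_W(v)) · u_1 = 0  (should be 0).
Result: proj_W(v) = (0, 4/5, 2/5).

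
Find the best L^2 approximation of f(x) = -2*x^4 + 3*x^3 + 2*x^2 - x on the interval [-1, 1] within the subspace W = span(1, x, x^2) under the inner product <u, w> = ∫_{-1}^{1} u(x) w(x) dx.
g(x) = 2*x^2/7 + 4*x/5 + 6/35

The best approximation g ∈ W is the orthogonal projection of f onto W. Writing g = a_0 + a_1 x + a_2 x^2, the coefficients solve the normal equations G · a = b where
  G_{ij} = <φ_i, φ_j> and b_i = <f, φ_i>, with φ_0 = 1, φ_1 = x, φ_2 = x^2.
G =
  [2, 0, 2/3]
  [0, 2/3, 0]
  [2/3, 0, 2/5],
b = (8/15, 8/15, 8/35).
Solving gives a_0 = 6/35, a_1 = 4/5, a_2 = 2/7, so
  g(x) = 2*x^2/7 + 4*x/5 + 6/35.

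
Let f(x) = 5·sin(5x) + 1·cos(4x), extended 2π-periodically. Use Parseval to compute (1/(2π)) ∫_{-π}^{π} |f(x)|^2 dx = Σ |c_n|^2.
Σ |c_n|^2 = 13

Expand |f|^2 and use orthogonality of {sin(nx), cos(mx)} on [-π, π]:
  ∫_{-π}^{π} sin(nx)^2 dx = π, ∫ cos(mx)^2 dx = π, and cross terms integrate to 0.
So ∫_{-π}^{π} f(x)^2 dx = 5^2 · π + 1^2 · π = (25 + 1)π.
Divide by 2π: (25 + 1)/2 = 13.
By Parseval, this equals Σ |c_n|^2.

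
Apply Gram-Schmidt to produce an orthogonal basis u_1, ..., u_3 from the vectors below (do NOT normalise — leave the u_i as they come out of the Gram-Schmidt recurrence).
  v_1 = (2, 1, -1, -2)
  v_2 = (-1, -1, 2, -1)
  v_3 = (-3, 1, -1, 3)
Orthogonal basis:
  u_1 = (2, 1, -1, -2)
  u_2 = (-2/5, -7/10, 17/10, -8/5)
  u_3 = (-85/61, 80/61, -20/61, -35/61)

Apply the Gram-Schmidt recurrence
  u_1 = v_1
  u_i = v_i − Σ_{j<i} ((v_i · u_j) / (u_j · u_j)) · u_j.

Step by step this gives:
  u_1 = (2, 1, -1, -2)
  u_2 = (-2/5, -7/10, 17/10, -8/5)
  u_3 = (-85/61, 80/61, -20/61, -35/61)

Orthogonality check:
  u_2 · u_1 = 0 (should be 0)
  u_3 · u_1 = 0 (should be 0)
  u_3 · u_2 = 0 (should be 0)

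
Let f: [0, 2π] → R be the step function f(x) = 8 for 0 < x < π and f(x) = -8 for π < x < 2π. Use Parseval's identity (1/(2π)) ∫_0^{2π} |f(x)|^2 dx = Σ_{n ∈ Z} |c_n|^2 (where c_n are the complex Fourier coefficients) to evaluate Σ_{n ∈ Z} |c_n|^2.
Σ |c_n|^2 = 64

Parseval equates the L^2 energy of f (normalised by 1/(2π)) with the ℓ^2 sum of its Fourier coefficients: (1/(2π)) ∫_0^{2π} |f|^2 = Σ |c_n|^2.
Compute the left side: (1/(2π)) [∫_0^π 8^2 dx + ∫_π^{2π} (-8)^2 dx] = (1/(2π)) · (64π + 64π) = (64 + 64)/2 = 64.
So Σ_{n ∈ Z} |c_n|^2 = 64.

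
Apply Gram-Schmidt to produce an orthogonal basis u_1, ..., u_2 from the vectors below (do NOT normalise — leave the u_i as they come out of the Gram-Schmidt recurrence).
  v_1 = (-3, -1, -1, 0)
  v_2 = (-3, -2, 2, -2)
Orthogonal basis:
  u_1 = (-3, -1, -1, 0)
  u_2 = (-6/11, -13/11, 31/11, -2)

Apply the Gram-Schmidt recurrence
  u_1 = v_1
  u_i = v_i − Σ_{j<i} ((v_i · u_j) / (u_j · u_j)) · u_j.

Step by step this gives:
  u_1 = (-3, -1, -1, 0)
  u_2 = (-6/11, -13/11, 31/11, -2)

Orthogonality check:
  u_2 · u_1 = 0 (should be 0)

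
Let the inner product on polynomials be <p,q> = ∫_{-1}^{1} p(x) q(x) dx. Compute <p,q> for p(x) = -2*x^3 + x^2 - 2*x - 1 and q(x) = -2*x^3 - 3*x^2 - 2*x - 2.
<p,q> = 220/21

Expand the product: p(x)·q(x) = 4*x^6 + 4*x^5 + 5*x^4 + 10*x^3 + 5*x^2 + 6*x + 2.
∫_{-1}^{1} of each monomial x^k gives [2/(k+1) if k even, 0 if k odd]. Integrating term-by-term (or equivalently evaluating the antiderivative F(x) = 4*x^7/7 + 2*x^6/3 + x^5 + 5*x^4/2 + 5*x^3/3 + 3*x^2 + 2*x at the endpoints):
  F(1) − F(−1) = 479/42 − (13/14) = 220/21.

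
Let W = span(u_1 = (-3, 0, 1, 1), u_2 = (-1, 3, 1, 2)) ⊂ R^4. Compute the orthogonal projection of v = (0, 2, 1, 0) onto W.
proj_W(v) = (10/129, 71/43, 44/129, 115/129)

Set up U = [u_1 | ... | u_2] ∈ R^(4×2). The projector onto W = col(U) is P = U (U^T U)^(-1) U^T.
Compute U^T U =
  [11, 6]
  [6, 15],
and U^T v = (1, 7).
Solve U^T U · c = U^T v for the coefficients: c = (-9/43, 71/129). The projection is proj_W(v) = U c.
Check: (v - proj_W(v)) · u_1 = 0  (should be 0).
Check: (v - proj_W(v)) · u_2 = 0  (should be 0).
Result: proj_W(v) = (10/129, 71/43, 44/129, 115/129).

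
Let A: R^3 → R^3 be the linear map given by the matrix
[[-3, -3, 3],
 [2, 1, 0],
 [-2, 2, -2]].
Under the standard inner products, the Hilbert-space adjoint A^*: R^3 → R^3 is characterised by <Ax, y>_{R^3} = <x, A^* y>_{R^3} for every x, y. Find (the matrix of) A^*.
A^* = A^T =
[[-3, 2, -2],
 [-3, 1, 2],
 [3, 0, -2]]

For real matrices with standard dot products, the defining identity <Ax, y> = <x, A^* y> gives (Ax)^T y = x^T (A^*) y, i.e. x^T A^T y = x^T (A^*) y. Since this holds for all x, y, we must have A^* = A^T. Therefore
A^* =
[[-3, 2, -2],
 [-3, 1, 2],
 [3, 0, -2]].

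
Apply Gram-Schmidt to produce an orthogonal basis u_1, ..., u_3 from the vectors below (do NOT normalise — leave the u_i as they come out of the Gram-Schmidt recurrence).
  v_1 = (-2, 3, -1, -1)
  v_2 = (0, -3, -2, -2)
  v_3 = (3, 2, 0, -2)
Orthogonal basis:
  u_1 = (-2, 3, -1, -1)
  u_2 = (-2/3, -2, -7/3, -7/3)
  u_3 = (369/115, 164/115, -8/115, -238/115)

Apply the Gram-Schmidt recurrence
  u_1 = v_1
  u_i = v_i − Σ_{j<i} ((v_i · u_j) / (u_j · u_j)) · u_j.

Step by step this gives:
  u_1 = (-2, 3, -1, -1)
  u_2 = (-2/3, -2, -7/3, -7/3)
  u_3 = (369/115, 164/115, -8/115, -238/115)

Orthogonality check:
  u_2 · u_1 = 0 (should be 0)
  u_3 · u_1 = 0 (should be 0)
  u_3 · u_2 = 0 (should be 0)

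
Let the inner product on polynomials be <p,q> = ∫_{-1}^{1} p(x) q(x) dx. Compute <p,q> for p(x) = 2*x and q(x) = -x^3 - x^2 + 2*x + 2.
<p,q> = 28/15

Expand the product: p(x)·q(x) = -2*x^4 - 2*x^3 + 4*x^2 + 4*x.
∫_{-1}^{1} of each monomial x^k gives [2/(k+1) if k even, 0 if k odd]. Integrating term-by-term (or equivalently evaluating the antiderivative F(x) = -2*x^5/5 - x^4/2 + 4*x^3/3 + 2*x^2 at the endpoints):
  F(1) − F(−1) = 73/30 − (17/30) = 28/15.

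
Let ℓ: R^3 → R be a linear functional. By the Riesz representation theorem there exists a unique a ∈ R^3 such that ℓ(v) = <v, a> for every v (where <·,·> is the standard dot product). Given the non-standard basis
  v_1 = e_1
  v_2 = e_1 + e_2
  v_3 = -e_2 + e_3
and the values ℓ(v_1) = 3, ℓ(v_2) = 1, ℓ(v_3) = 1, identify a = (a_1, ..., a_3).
a = (3, -2, -1)

Write a = (a_1, ..., a_3) in the standard basis. For each basis vector v_i, ℓ(v_i) = <v_i, a> is a linear equation in the a_j's. Collect the n equations into a matrix system V a = ℓ, where row i of V is v_i (expressed in the standard basis). Since V is invertible (lower-triangular with 1s on the diagonal, up to permutation), solve by back-substitution:
  V =
[[1, 0, 0],
 [1, 1, 0],
 [0, -1, 1]]
  V a = (3, 1, 1)
Solving gives a = (3, -2, -1).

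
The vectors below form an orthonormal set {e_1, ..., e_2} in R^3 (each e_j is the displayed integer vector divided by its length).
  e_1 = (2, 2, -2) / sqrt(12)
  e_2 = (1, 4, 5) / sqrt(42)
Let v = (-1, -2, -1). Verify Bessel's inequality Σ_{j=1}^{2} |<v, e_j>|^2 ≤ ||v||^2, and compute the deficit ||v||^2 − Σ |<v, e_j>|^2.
Σ |<v, e_j>|^2 = 6; ||v||^2 = 6; deficit = 0

Write each e_j = u_j / sqrt(<u_j, u_j>) where u_j is the displayed integer vector. Then <v, e_j> = <v, u_j> / sqrt(<u_j, u_j>), so |<v, e_j>|^2 = <v, u_j>^2 / <u_j, u_j>.
Coefficients: <v, e_1> = -4/sqrt(12), <v, e_2> = -14/sqrt(42).
Square and sum: Σ |<v, e_j>|^2 = 6.
Compute ||v||^2 = v·v = 6.
Deficit = 6 − 6 = 0 ≥ 0, confirming Bessel's inequality. (The deficit equals ||v − Σ <v,e_j> e_j||^2, the squared distance from v to span{e_j}.)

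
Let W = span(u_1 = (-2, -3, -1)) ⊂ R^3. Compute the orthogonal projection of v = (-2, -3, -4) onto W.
proj_W(v) = (-17/7, -51/14, -17/14)

Set up U = [u_1 | ... | u_1] ∈ R^(3×1). The projector onto W = col(U) is P = U (U^T U)^(-1) U^T.
Compute U^T U =
  [14],
and U^T v = (17).
Solve U^T U · c = U^T v for the coefficients: c = (17/14). The projection is proj_W(v) = U c.
Check: (v - proj_W(v)) · u_1 = 0  (should be 0).
Result: proj_W(v) = (-17/7, -51/14, -17/14).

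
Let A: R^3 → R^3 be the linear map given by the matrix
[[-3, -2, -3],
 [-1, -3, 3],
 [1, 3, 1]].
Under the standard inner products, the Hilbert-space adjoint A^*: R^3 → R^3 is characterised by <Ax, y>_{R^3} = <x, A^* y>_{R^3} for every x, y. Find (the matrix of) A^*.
A^* = A^T =
[[-3, -1, 1],
 [-2, -3, 3],
 [-3, 3, 1]]

For real matrices with standard dot products, the defining identity <Ax, y> = <x, A^* y> gives (Ax)^T y = x^T (A^*) y, i.e. x^T A^T y = x^T (A^*) y. Since this holds for all x, y, we must have A^* = A^T. Therefore
A^* =
[[-3, -1, 1],
 [-2, -3, 3],
 [-3, 3, 1]].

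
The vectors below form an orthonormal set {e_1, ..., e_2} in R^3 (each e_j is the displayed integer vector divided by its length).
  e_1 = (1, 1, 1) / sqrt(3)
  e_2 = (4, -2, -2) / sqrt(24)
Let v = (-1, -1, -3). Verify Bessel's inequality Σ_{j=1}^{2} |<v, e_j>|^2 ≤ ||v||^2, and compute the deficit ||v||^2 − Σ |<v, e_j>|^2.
Σ |<v, e_j>|^2 = 9; ||v||^2 = 11; deficit = 2

Write each e_j = u_j / sqrt(<u_j, u_j>) where u_j is the displayed integer vector. Then <v, e_j> = <v, u_j> / sqrt(<u_j, u_j>), so |<v, e_j>|^2 = <v, u_j>^2 / <u_j, u_j>.
Coefficients: <v, e_1> = -5/sqrt(3), <v, e_2> = 4/sqrt(24).
Square and sum: Σ |<v, e_j>|^2 = 9.
Compute ||v||^2 = v·v = 11.
Deficit = 11 − 9 = 2 ≥ 0, confirming Bessel's inequality. (The deficit equals ||v − Σ <v,e_j> e_j||^2, the squared distance from v to span{e_j}.)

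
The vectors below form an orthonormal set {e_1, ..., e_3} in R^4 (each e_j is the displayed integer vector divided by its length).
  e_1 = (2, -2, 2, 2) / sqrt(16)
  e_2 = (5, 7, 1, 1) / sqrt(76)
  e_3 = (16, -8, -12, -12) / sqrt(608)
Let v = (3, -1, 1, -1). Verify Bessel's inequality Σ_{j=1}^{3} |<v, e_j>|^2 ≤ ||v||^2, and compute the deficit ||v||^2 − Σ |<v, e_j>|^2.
Σ |<v, e_j>|^2 = 10; ||v||^2 = 12; deficit = 2

Write each e_j = u_j / sqrt(<u_j, u_j>) where u_j is the displayed integer vector. Then <v, e_j> = <v, u_j> / sqrt(<u_j, u_j>), so |<v, e_j>|^2 = <v, u_j>^2 / <u_j, u_j>.
Coefficients: <v, e_1> = 8/sqrt(16), <v, e_2> = 8/sqrt(76), <v, e_3> = 56/sqrt(608).
Square and sum: Σ |<v, e_j>|^2 = 10.
Compute ||v||^2 = v·v = 12.
Deficit = 12 − 10 = 2 ≥ 0, confirming Bessel's inequality. (The deficit equals ||v − Σ <v,e_j> e_j||^2, the squared distance from v to span{e_j}.)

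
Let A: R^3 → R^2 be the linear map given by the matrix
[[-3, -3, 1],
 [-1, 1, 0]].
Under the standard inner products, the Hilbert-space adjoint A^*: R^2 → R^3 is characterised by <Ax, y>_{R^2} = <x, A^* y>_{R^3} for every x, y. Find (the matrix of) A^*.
A^* = A^T =
[[-3, -1],
 [-3, 1],
 [1, 0]]

For real matrices with standard dot products, the defining identity <Ax, y> = <x, A^* y> gives (Ax)^T y = x^T (A^*) y, i.e. x^T A^T y = x^T (A^*) y. Since this holds for all x, y, we must have A^* = A^T. Therefore
A^* =
[[-3, -1],
 [-3, 1],
 [1, 0]].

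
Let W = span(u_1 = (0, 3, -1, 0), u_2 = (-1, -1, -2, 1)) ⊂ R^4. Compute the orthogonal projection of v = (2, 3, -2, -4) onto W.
proj_W(v) = (13/23, 85/23, 2/23, -13/23)

Set up U = [u_1 | ... | u_2] ∈ R^(4×2). The projector onto W = col(U) is P = U (U^T U)^(-1) U^T.
Compute U^T U =
  [10, -1]
  [-1, 7],
and U^T v = (11, -5).
Solve U^T U · c = U^T v for the coefficients: c = (24/23, -13/23). The projection is proj_W(v) = U c.
Check: (v - proj_W(v)) · u_1 = 0  (should be 0).
Check: (v - proj_W(v)) · u_2 = 0  (should be 0).
Result: proj_W(v) = (13/23, 85/23, 2/23, -13/23).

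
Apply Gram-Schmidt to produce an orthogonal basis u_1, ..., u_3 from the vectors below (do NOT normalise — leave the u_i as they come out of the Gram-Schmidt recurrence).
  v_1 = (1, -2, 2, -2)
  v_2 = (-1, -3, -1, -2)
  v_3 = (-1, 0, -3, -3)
Orthogonal basis:
  u_1 = (1, -2, 2, -2)
  u_2 = (-20/13, -25/13, -27/13, -12/13)
  u_3 = (38/73, 241/146, -131/146, -167/73)

Apply the Gram-Schmidt recurrence
  u_1 = v_1
  u_i = v_i − Σ_{j<i} ((v_i · u_j) / (u_j · u_j)) · u_j.

Step by step this gives:
  u_1 = (1, -2, 2, -2)
  u_2 = (-20/13, -25/13, -27/13, -12/13)
  u_3 = (38/73, 241/146, -131/146, -167/73)

Orthogonality check:
  u_2 · u_1 = 0 (should be 0)
  u_3 · u_1 = 0 (should be 0)
  u_3 · u_2 = 0 (should be 0)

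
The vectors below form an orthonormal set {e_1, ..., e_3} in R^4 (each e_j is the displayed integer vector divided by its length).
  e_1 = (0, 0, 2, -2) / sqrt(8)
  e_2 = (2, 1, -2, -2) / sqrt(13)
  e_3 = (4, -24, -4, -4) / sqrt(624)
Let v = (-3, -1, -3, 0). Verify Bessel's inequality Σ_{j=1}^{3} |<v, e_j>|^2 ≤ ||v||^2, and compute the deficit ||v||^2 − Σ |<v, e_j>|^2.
Σ |<v, e_j>|^2 = 11/2; ||v||^2 = 19; deficit = 27/2

Write each e_j = u_j / sqrt(<u_j, u_j>) where u_j is the displayed integer vector. Then <v, e_j> = <v, u_j> / sqrt(<u_j, u_j>), so |<v, e_j>|^2 = <v, u_j>^2 / <u_j, u_j>.
Coefficients: <v, e_1> = -6/sqrt(8), <v, e_2> = -1/sqrt(13), <v, e_3> = 24/sqrt(624).
Square and sum: Σ |<v, e_j>|^2 = 11/2.
Compute ||v||^2 = v·v = 19.
Deficit = 19 − 11/2 = 27/2 ≥ 0, confirming Bessel's inequality. (The deficit equals ||v − Σ <v,e_j> e_j||^2, the squared distance from v to span{e_j}.)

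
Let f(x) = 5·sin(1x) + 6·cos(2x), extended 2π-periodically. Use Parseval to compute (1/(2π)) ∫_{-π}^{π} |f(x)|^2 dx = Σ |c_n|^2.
Σ |c_n|^2 = 61/2

Expand |f|^2 and use orthogonality of {sin(nx), cos(mx)} on [-π, π]:
  ∫_{-π}^{π} sin(nx)^2 dx = π, ∫ cos(mx)^2 dx = π, and cross terms integrate to 0.
So ∫_{-π}^{π} f(x)^2 dx = 5^2 · π + 6^2 · π = (25 + 36)π.
Divide by 2π: (25 + 36)/2 = 61/2.
By Parseval, this equals Σ |c_n|^2.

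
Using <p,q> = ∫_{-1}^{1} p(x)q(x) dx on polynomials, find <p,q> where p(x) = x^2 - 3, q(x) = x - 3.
<p,q> = 16

Expand the product: p(x)·q(x) = x^3 - 3*x^2 - 3*x + 9.
∫_{-1}^{1} of each monomial x^k gives [2/(k+1) if k even, 0 if k odd]. Integrating term-by-term (or equivalently evaluating the antiderivative F(x) = x^4/4 - x^3 - 3*x^2/2 + 9*x at the endpoints):
  F(1) − F(−1) = 27/4 − (-37/4) = 16.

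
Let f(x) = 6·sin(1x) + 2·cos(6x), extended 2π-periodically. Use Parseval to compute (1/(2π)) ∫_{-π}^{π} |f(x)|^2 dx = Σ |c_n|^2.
Σ |c_n|^2 = 20

Expand |f|^2 and use orthogonality of {sin(nx), cos(mx)} on [-π, π]:
  ∫_{-π}^{π} sin(nx)^2 dx = π, ∫ cos(mx)^2 dx = π, and cross terms integrate to 0.
So ∫_{-π}^{π} f(x)^2 dx = 6^2 · π + 2^2 · π = (36 + 4)π.
Divide by 2π: (36 + 4)/2 = 20.
By Parseval, this equals Σ |c_n|^2.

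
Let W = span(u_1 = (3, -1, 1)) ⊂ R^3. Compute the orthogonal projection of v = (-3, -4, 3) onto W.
proj_W(v) = (-6/11, 2/11, -2/11)

Set up U = [u_1 | ... | u_1] ∈ R^(3×1). The projector onto W = col(U) is P = U (U^T U)^(-1) U^T.
Compute U^T U =
  [11],
and U^T v = (-2).
Solve U^T U · c = U^T v for the coefficients: c = (-2/11). The projection is proj_W(v) = U c.
Check: (v - proj_W(v)) · u_1 = 0  (should be 0).
Result: proj_W(v) = (-6/11, 2/11, -2/11).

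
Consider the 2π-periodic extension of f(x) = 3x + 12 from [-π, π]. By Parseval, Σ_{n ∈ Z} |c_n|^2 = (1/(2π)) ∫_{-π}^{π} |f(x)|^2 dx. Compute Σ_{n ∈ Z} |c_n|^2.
Σ |c_n|^2 = 3π^2 + 144

Expand and integrate term by term over [-π, π]:
  ∫ (3x)^2 dx = 9·(2π^3/3); ∫ 2·3·(12)·x dx = 0 (odd integrand); ∫ 12^2 dx = 144·2π.
So (1/(2π)) ∫_{-π}^{π} (3x + 12)^2 dx = 9π^2/3 + 144 = 3π^2 + 144.
Parseval ⇒ Σ |c_n|^2 = 3π^2 + 144.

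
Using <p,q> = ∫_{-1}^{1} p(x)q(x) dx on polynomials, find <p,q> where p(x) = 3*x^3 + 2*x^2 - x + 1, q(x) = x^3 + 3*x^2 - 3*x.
<p,q> = 114/35

Expand the product: p(x)·q(x) = 3*x^6 + 11*x^5 - 4*x^4 - 8*x^3 + 6*x^2 - 3*x.
∫_{-1}^{1} of each monomial x^k gives [2/(k+1) if k even, 0 if k odd]. Integrating term-by-term (or equivalently evaluating the antiderivative F(x) = 3*x^7/7 + 11*x^6/6 - 4*x^5/5 - 2*x^4 + 2*x^3 - 3*x^2/2 at the endpoints):
  F(1) − F(−1) = -4/105 − (-346/105) = 114/35.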